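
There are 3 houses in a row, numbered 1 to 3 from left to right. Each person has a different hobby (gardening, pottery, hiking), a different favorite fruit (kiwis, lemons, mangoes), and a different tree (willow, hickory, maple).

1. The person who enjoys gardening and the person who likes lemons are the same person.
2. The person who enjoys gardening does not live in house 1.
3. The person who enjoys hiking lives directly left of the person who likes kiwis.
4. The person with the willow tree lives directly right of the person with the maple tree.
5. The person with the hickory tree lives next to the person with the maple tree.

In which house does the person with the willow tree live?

So house 1 gets mangoes for favorite fruit.
The person who enjoys gardening is narrowed to house 2 or 3; consider each.
Placing it in house 2 leads to a contradiction, so it's in house 3.
Clue 1 places the person who likes lemons in house 3.
The only favorite fruit still possible for house 2 is kiwis.
Clue 3: the person who enjoys hiking is in house 1.
House 2's hobby must be pottery (nothing else left).
The person with the maple tree is narrowed to house 1 or 2; consider each.
Placing it in house 1 leads to a contradiction, so it's in house 2.
Clue 4: the person with the willow tree is in house 3.
So house 1 gets hickory for tree.
So: house 1 = hiking/mangoes/hickory, house 2 = pottery/kiwis/maple, house 3 = gardening/lemons/willow.

3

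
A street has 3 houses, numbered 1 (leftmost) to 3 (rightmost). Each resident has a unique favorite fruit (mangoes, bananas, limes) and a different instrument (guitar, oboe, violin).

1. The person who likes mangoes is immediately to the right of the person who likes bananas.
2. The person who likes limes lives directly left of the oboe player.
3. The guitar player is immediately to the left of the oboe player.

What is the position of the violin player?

So house 3 gets mangoes for favorite fruit.
The person who likes bananas is in house 2 (clue 1).
That leaves limes as the favorite fruit for house 1.
Clue 2 places the oboe player in house 2.
By clue 3, the guitar player is in house 1.
That leaves violin as the instrument for house 3.
So: house 1 = limes/guitar, house 2 = bananas/oboe, house 3 = mangoes/violin.

3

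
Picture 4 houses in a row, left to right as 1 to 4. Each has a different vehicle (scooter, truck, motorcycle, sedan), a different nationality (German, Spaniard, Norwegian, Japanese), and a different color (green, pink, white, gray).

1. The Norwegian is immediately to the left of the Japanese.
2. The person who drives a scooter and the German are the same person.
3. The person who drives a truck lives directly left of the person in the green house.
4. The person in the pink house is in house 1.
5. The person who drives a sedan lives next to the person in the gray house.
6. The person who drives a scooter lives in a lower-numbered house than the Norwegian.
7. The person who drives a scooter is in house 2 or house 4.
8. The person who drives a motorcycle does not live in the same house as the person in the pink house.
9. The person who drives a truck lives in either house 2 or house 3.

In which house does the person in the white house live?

Clue 4 places the person in the pink house in house 1.
From clue 7, the person who drives a scooter must be in house 2.
The only vehicle still possible for house 1 is sedan.
House 3 vehicle: only truck fits.
House 4's vehicle must be motorcycle (nothing else left).
From clue 2, the German must be in house 2.
Clue 3 places the person in the green house in house 4.
Clue 5: the person in the gray house is in house 2.
Clue 6 places the Norwegian in house 3.
House 1's nationality must be Spaniard (nothing else left).
House 4 nationality: only Japanese fits.
House 3 color: only white fits.
So: house 1 = sedan/Spaniard/pink, house 2 = scooter/German/gray, house 3 = truck/Norwegian/white, house 4 = motorcycle/Japanese/green.

3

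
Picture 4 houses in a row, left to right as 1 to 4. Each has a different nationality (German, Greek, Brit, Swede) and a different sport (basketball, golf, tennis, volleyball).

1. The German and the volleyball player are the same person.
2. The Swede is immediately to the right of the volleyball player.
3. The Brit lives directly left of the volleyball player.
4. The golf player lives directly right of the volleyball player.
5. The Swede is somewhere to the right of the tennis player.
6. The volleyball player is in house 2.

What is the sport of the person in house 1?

tennis

By clue 6, the volleyball player is in house 2.
By clue 1, the German is in house 2.
Clue 2 places the Swede in house 3.
By clue 3, the Brit is in house 1.
The golf player is in house 3 (clue 4).
From clue 5, the tennis player must be in house 1.
House 4's nationality must be Greek (nothing else left).
That leaves basketball as the sport for house 4.
So: house 1 = Brit/tennis, house 2 = German/volleyball, house 3 = Swede/golf, house 4 = Greek/basketball.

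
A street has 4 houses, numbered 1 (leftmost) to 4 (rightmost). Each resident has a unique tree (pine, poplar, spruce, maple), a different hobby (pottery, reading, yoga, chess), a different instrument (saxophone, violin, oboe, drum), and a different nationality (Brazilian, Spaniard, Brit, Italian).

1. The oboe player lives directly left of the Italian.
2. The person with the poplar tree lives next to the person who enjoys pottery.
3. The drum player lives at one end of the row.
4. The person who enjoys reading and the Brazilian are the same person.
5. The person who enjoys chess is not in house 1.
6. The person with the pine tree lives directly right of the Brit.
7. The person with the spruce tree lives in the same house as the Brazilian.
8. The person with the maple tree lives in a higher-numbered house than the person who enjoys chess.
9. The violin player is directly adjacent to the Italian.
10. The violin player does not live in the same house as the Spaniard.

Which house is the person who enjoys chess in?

The person with the maple tree is narrowed to house 3 or 4; consider each.
Placing it in house 4 leads to a contradiction, so it's in house 3.
By clue 8, the person who enjoys chess is in house 2.
That leaves spruce as the tree for house 1.
Clue 7 places the Brazilian in house 1.
That leaves Brit as the nationality for house 3.
By clue 4, the person who enjoys reading is in house 1.
Clue 6 places the person with the pine tree in house 4.
The only tree still possible for house 2 is poplar.
That leaves yoga as the hobby for house 4.
House 2's instrument must be saxophone (nothing else left).
House 4 instrument: only drum fits.
The only hobby still possible for house 3 is pottery.
The oboe player is narrowed to house 1 or 3; consider each.
Placing it in house 3 leads to a contradiction, so it's in house 1.
From clue 1, the Italian must be in house 2.
House 3's instrument must be violin (nothing else left).
That leaves Spaniard as the nationality for house 4.
So: house 1 = spruce/reading/oboe/Brazilian, house 2 = poplar/chess/saxophone/Italian, house 3 = maple/pottery/violin/Brit, house 4 = pine/yoga/drum/Spaniard.

2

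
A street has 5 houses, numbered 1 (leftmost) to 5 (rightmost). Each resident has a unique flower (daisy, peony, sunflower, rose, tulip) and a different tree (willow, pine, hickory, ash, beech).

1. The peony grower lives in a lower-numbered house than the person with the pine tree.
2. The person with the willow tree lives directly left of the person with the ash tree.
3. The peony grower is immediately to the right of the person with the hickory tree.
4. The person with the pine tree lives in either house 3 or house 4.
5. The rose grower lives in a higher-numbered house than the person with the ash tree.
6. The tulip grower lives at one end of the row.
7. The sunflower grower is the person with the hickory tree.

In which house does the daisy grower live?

That leaves beech as the tree for house 5.
The peony grower is narrowed to house 2 or 3; consider each.
Placing it in house 3 leads to a contradiction, so it's in house 2.
From clue 3, the person with the hickory tree must be in house 1.
From clue 7, the sunflower grower must be in house 1.
House 5 flower: only tulip fits.
By clue 5, the rose grower is in house 4.
Clue 5: the person with the ash tree is in house 3.
House 3's flower must be daisy (nothing else left).
House 2's tree must be willow (nothing else left).
That leaves pine as the tree for house 4.
So: house 1 = sunflower/hickory, house 2 = peony/willow, house 3 = daisy/ash, house 4 = rose/pine, house 5 = tulip/beech.

3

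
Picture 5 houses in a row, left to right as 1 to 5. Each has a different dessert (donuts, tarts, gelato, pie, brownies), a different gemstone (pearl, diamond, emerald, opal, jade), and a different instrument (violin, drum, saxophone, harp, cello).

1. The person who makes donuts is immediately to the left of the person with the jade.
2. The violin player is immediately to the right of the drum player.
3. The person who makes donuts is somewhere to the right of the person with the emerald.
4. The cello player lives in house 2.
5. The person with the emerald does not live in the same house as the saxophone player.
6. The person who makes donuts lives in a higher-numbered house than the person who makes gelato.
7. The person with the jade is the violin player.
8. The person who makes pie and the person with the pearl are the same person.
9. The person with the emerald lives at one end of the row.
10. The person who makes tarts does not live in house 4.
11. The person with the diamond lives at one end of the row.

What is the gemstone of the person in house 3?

opal

The cello player is in house 2 (clue 4).
Clue 9 places the person with the emerald in house 1.
House 4 gemstone: only jade fits.
That leaves diamond as the gemstone for house 5.
The only instrument still possible for house 1 is harp.
Clue 1: the person who makes donuts is in house 3.
By clue 7, the violin player is in house 4.
So house 2 gets pie for dessert.
House 4 dessert: only brownies fits.
House 5's dessert must be tarts (nothing else left).
That leaves drum as the instrument for house 3.
That leaves saxophone as the instrument for house 5.
From clue 8, the person with the pearl must be in house 2.
So house 1 gets gelato for dessert.
So house 3 gets opal for gemstone.
So: house 1 = gelato/emerald/harp, house 2 = pie/pearl/cello, house 3 = donuts/opal/drum, house 4 = brownies/jade/violin, house 5 = tarts/diamond/saxophone.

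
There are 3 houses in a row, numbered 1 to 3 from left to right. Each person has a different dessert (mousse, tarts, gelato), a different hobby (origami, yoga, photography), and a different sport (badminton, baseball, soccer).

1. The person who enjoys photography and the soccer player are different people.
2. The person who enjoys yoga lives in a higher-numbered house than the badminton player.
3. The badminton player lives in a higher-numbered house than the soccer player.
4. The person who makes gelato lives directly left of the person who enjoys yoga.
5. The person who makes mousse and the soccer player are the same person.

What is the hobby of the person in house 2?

The badminton player is in house 2 (clue 3).
The soccer player is in house 1 (clue 3).
Clue 5: the person who makes mousse is in house 1.
So house 2 gets gelato for dessert.
The only dessert still possible for house 3 is tarts.
House 3's sport must be baseball (nothing else left).
The person who enjoys yoga is in house 3 (clue 2).
House 1 hobby: only origami fits.
So house 2 gets photography for hobby.
So: house 1 = mousse/origami/soccer, house 2 = gelato/photography/badminton, house 3 = tarts/yoga/baseball.

photography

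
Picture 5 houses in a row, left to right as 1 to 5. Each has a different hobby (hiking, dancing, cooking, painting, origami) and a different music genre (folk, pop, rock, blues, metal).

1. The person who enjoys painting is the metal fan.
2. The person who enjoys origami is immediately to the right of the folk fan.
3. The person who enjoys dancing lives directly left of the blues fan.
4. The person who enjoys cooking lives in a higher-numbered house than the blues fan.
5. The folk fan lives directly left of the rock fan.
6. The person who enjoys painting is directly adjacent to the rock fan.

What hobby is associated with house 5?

painting

The person who enjoys cooking is narrowed to house 3 or 4 or 5; consider each.
Placing it in house 4 and house 5 leads to a contradiction, so it's in house 3.
Clue 4: the blues fan is in house 2.
Clue 3 places the person who enjoys dancing in house 1.
House 2 hobby: only hiking fits.
House 1's music genre must be pop (nothing else left).
House 3's music genre must be folk (nothing else left).
By clue 2, the person who enjoys origami is in house 4.
The rock fan is in house 4 (clue 5).
The person who enjoys painting is in house 5 (clue 6).
The only music genre still possible for house 5 is metal.
So: house 1 = dancing/pop, house 2 = hiking/blues, house 3 = cooking/folk, house 4 = origami/rock, house 5 = painting/metal.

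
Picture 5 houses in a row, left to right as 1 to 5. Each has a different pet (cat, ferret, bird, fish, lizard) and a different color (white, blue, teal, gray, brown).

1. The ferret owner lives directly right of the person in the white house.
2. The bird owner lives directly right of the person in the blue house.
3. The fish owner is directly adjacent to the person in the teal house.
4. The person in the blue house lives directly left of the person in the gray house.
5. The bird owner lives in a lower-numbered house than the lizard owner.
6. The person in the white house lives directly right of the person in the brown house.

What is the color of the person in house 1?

blue

That leaves teal as the color for house 5.
Clue 3 places the fish owner in house 4.
House 1 pet: only cat fits.
That leaves bird as the pet for house 2.
Clue 2 places the person in the blue house in house 1.
From clue 4, the person in the gray house must be in house 2.
The only color still possible for house 3 is brown.
House 4's color must be white (nothing else left).
From clue 1, the ferret owner must be in house 5.
So house 3 gets lizard for pet.
So: house 1 = cat/blue, house 2 = bird/gray, house 3 = lizard/brown, house 4 = fish/white, house 5 = ferret/teal.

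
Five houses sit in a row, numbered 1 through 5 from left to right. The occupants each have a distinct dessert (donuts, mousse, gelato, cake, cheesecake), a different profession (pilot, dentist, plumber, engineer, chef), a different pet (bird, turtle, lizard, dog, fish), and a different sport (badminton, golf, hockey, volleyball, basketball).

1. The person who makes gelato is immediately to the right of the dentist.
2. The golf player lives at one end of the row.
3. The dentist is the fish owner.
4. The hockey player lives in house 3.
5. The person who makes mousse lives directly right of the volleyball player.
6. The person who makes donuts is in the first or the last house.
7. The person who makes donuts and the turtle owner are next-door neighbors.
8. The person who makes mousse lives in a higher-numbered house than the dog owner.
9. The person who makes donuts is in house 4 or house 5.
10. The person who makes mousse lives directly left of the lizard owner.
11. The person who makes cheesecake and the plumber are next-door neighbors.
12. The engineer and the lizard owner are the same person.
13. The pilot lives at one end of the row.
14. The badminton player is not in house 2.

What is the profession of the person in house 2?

dentist

Clue 4 places the hockey player in house 3.
From clue 9, the person who makes donuts must be in house 5.
Clue 7: the turtle owner is in house 4.
House 3 pet: only lizard fits.
So house 5 gets bird for pet.
By clue 10, the person who makes mousse is in house 2.
Clue 12: the engineer is in house 3.
From clue 1, the person who makes gelato must be in house 3.
Clue 1 places the dentist in house 2.
By clue 3, the fish owner is in house 2.
Clue 5: the volleyball player is in house 1.
From clue 8, the dog owner must be in house 1.
House 2 sport: only basketball fits.
So house 4 gets badminton for sport.
House 5's sport must be golf (nothing else left).
Clue 11 places the person who makes cheesecake in house 4.
From clue 11, the plumber must be in house 5.
So house 1 gets cake for dessert.
That leaves chef as the profession for house 4.
So house 1 gets pilot for profession.
So: house 1 = cake/pilot/dog/volleyball, house 2 = mousse/dentist/fish/basketball, house 3 = gelato/engineer/lizard/hockey, house 4 = cheesecake/chef/turtle/badminton, house 5 = donuts/plumber/bird/golf.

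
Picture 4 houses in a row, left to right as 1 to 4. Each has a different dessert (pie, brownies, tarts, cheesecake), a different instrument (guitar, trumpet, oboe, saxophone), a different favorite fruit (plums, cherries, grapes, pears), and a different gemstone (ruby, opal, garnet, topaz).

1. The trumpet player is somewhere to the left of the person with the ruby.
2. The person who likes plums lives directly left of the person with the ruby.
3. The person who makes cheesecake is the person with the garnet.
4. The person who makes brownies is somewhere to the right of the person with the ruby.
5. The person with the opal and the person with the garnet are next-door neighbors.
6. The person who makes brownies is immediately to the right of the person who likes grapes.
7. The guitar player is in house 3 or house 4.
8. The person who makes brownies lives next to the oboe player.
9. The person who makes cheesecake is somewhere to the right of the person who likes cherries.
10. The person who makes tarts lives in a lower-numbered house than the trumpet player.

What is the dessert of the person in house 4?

That leaves saxophone as the instrument for house 1.
The only favorite fruit still possible for house 4 is pears.
Clue 1 places the trumpet player in house 2.
The person with the ruby is in house 3 (clue 1).
By clue 2, the person who likes plums is in house 2.
Clue 4: the person who makes brownies is in house 4.
The person who likes grapes is in house 3 (clue 6).
Clue 8 places the oboe player in house 3.
By clue 10, the person who makes tarts is in house 1.
The only instrument still possible for house 4 is guitar.
So house 1 gets cherries for favorite fruit.
The person who makes cheesecake is in house 2 (clue 3).
The person with the garnet is in house 2 (clue 3).
The person with the opal is in house 1 (clue 5).
So house 3 gets pie for dessert.
House 4 gemstone: only topaz fits.
So: house 1 = tarts/saxophone/cherries/opal, house 2 = cheesecake/trumpet/plums/garnet, house 3 = pie/oboe/grapes/ruby, house 4 = brownies/guitar/pears/topaz.

brownies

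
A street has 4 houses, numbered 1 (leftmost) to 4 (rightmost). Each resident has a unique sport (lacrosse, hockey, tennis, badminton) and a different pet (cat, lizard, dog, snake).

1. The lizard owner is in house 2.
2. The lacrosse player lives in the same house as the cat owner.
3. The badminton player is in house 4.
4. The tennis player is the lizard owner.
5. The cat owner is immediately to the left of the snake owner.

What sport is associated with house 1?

From clue 1, the lizard owner must be in house 2.
The badminton player is in house 4 (clue 3).
By clue 4, the tennis player is in house 2.
By clue 5, the cat owner is in house 3.
Clue 5: the snake owner is in house 4.
House 1 pet: only dog fits.
From clue 2, the lacrosse player must be in house 3.
That leaves hockey as the sport for house 1.
So: house 1 = hockey/dog, house 2 = tennis/lizard, house 3 = lacrosse/cat, house 4 = badminton/snake.

hockey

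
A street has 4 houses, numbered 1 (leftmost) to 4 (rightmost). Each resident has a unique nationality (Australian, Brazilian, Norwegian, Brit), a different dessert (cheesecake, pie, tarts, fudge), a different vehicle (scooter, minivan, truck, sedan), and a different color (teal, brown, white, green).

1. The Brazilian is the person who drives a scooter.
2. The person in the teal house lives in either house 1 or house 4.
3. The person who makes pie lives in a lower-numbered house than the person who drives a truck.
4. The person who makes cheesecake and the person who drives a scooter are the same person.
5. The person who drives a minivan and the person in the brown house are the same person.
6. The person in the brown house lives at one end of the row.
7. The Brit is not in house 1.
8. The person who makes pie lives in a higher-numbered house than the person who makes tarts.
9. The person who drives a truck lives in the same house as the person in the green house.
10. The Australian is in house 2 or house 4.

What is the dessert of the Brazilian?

cheesecake

House 2's color must be white (nothing else left).
House 3's color must be green (nothing else left).
From clue 9, the person who drives a truck must be in house 3.
The person who makes pie is in house 2 (clue 3).
Clue 8 places the person who makes tarts in house 1.
That leaves fudge as the dessert for house 3.
That leaves cheesecake as the dessert for house 4.
The person who drives a scooter is in house 4 (clue 4).
House 1 vehicle: only minivan fits.
House 2 vehicle: only sedan fits.
By clue 1, the Brazilian is in house 4.
By clue 5, the person in the brown house is in house 1.
House 1 nationality: only Norwegian fits.
The only nationality still possible for house 3 is Brit.
House 4's color must be teal (nothing else left).
House 2 nationality: only Australian fits.
So: house 1 = Norwegian/tarts/minivan/brown, house 2 = Australian/pie/sedan/white, house 3 = Brit/fudge/truck/green, house 4 = Brazilian/cheesecake/scooter/teal.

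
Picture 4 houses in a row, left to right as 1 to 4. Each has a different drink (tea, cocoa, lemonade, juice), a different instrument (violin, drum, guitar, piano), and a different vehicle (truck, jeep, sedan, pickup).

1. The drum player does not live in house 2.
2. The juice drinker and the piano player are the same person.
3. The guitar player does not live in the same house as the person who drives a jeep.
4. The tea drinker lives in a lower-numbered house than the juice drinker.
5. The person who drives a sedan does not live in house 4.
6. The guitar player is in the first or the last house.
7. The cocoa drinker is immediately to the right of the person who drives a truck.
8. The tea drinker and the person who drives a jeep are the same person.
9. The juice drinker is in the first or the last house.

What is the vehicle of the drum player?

By clue 9, the juice drinker is in house 4.
House 4 vehicle: only pickup fits.
Clue 2: the piano player is in house 4.
House 2's instrument must be violin (nothing else left).
That leaves drum as the instrument for house 3.
That leaves lemonade as the drink for house 1.
So house 1 gets guitar for instrument.
The cocoa drinker is narrowed to house 2 or 3; consider each.
Placing it in house 3 leads to a contradiction, so it's in house 2.
From clue 7, the person who drives a truck must be in house 1.
House 3 drink: only tea fits.
From clue 8, the person who drives a jeep must be in house 3.
House 2 vehicle: only sedan fits.
So: house 1 = lemonade/guitar/truck, house 2 = cocoa/violin/sedan, house 3 = tea/drum/jeep, house 4 = juice/piano/pickup.

jeep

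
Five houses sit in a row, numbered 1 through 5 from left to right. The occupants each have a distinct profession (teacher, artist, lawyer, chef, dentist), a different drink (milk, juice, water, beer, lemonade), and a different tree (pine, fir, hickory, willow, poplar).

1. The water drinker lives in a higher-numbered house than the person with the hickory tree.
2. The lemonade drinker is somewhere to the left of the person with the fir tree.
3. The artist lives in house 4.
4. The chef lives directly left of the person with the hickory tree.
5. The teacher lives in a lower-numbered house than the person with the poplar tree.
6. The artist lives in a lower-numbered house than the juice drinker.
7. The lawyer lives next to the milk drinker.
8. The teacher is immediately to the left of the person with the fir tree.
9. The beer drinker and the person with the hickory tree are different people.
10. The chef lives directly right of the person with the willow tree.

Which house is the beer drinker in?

1

By clue 3, the artist is in house 4.
The juice drinker is in house 5 (clue 6).
The chef is in house 2 (clue 4).
Clue 4: the person with the hickory tree is in house 3.
Clue 10: the person with the willow tree is in house 1.
From clue 1, the water drinker must be in house 4.
So house 3 gets lemonade for drink.
Clue 2 places the person with the fir tree in house 4.
From clue 8, the teacher must be in house 3.
So house 1 gets lawyer for profession.
The only profession still possible for house 5 is dentist.
So house 1 gets beer for drink.
So house 2 gets milk for drink.
The person with the poplar tree is in house 5 (clue 5).
That leaves pine as the tree for house 2.
So: house 1 = lawyer/beer/willow, house 2 = chef/milk/pine, house 3 = teacher/lemonade/hickory, house 4 = artist/water/fir, house 5 = dentist/juice/poplar.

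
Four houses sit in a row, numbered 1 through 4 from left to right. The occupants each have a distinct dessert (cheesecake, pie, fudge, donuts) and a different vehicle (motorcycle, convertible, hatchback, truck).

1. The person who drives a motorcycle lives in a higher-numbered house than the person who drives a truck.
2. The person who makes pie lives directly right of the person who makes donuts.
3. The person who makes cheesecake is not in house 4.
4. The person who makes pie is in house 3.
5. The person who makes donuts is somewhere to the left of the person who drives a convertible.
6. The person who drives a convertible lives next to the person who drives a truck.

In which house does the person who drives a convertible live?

By clue 4, the person who makes pie is in house 3.
House 4's dessert must be fudge (nothing else left).
Clue 2 places the person who makes donuts in house 2.
House 1's dessert must be cheesecake (nothing else left).
House 1's vehicle must be hatchback (nothing else left).
The only vehicle still possible for house 2 is truck.
Clue 6: the person who drives a convertible is in house 3.
That leaves motorcycle as the vehicle for house 4.
So: house 1 = cheesecake/hatchback, house 2 = donuts/truck, house 3 = pie/convertible, house 4 = fudge/motorcycle.

3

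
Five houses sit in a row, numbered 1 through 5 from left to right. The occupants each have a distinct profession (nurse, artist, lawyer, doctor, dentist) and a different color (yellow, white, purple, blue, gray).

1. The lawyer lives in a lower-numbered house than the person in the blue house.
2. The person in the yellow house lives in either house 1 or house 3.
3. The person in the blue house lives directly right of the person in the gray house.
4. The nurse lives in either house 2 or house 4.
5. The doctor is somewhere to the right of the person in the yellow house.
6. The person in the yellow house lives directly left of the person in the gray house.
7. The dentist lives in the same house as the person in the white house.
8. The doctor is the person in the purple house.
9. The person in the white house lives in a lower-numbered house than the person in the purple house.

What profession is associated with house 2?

nurse

The nurse is narrowed to house 2 or 4; consider each.
Placing it in house 4 leads to a contradiction, so it's in house 2.
House 2's color must be gray (nothing else left).
From clue 3, the person in the blue house must be in house 3.
By clue 6, the person in the yellow house is in house 1.
House 5 color: only purple fits.
From clue 1, the lawyer must be in house 1.
Clue 7: the dentist is in house 4.
Clue 8 places the doctor in house 5.
So house 3 gets artist for profession.
House 4's color must be white (nothing else left).
So: house 1 = lawyer/yellow, house 2 = nurse/gray, house 3 = artist/blue, house 4 = dentist/white, house 5 = doctor/purple.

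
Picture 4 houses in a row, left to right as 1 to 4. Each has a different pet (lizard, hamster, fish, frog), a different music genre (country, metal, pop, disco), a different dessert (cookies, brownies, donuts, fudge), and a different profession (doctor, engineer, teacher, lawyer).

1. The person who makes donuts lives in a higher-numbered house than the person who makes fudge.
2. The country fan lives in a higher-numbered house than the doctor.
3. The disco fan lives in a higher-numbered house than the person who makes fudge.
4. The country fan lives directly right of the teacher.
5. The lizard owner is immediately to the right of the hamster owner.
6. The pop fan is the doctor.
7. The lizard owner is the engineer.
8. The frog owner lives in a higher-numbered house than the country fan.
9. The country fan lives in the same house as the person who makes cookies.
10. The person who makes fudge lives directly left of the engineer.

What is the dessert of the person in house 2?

The frog owner is narrowed to house 3 or 4; consider each.
Placing it in house 3 leads to a contradiction, so it's in house 4.
That leaves lawyer as the profession for house 4.
House 3 profession: only engineer fits.
Clue 7: the lizard owner is in house 3.
Clue 10: the person who makes fudge is in house 2.
House 1 dessert: only brownies fits.
So house 4 gets donuts for dessert.
Clue 5: the hamster owner is in house 2.
From clue 9, the country fan must be in house 3.
The only pet still possible for house 1 is fish.
So house 4 gets disco for music genre.
So house 3 gets cookies for dessert.
Clue 4: the teacher is in house 2.
The only profession still possible for house 1 is doctor.
Clue 6: the pop fan is in house 1.
So house 2 gets metal for music genre.
So: house 1 = fish/pop/brownies/doctor, house 2 = hamster/metal/fudge/teacher, house 3 = lizard/country/cookies/engineer, house 4 = frog/disco/donuts/lawyer.

fudge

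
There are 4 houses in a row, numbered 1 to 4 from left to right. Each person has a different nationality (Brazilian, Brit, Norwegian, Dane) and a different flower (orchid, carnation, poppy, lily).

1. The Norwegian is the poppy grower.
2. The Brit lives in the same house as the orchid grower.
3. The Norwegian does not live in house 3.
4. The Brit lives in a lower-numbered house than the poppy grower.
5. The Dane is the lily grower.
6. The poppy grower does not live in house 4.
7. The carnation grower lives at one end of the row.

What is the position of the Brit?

1

By clue 1, the Norwegian is in house 2.
From clue 1, the poppy grower must be in house 2.
The Brit is in house 1 (clue 4).
Clue 2: the orchid grower is in house 1.
So house 3 gets lily for flower.
House 4 flower: only carnation fits.
The Dane is in house 3 (clue 5).
The only nationality still possible for house 4 is Brazilian.
So: house 1 = Brit/orchid, house 2 = Norwegian/poppy, house 3 = Dane/lily, house 4 = Brazilian/carnation.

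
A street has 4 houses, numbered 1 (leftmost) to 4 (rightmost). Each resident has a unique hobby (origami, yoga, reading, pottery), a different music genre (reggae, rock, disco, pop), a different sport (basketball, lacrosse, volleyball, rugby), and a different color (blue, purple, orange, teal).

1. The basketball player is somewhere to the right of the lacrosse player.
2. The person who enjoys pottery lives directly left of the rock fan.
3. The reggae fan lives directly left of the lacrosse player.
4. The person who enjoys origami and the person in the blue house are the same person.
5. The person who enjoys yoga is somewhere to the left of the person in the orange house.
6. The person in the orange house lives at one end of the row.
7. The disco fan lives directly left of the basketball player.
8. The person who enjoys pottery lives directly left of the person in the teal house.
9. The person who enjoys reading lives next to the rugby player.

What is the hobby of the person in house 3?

From clue 6, the person in the orange house must be in house 4.
The only hobby still possible for house 4 is reading.
From clue 9, the rugby player must be in house 3.
The only music genre still possible for house 4 is pop.
So house 1 gets volleyball for sport.
That leaves lacrosse as the sport for house 2.
House 4's sport must be basketball (nothing else left).
The reggae fan is in house 1 (clue 3).
Clue 7 places the disco fan in house 3.
So house 2 gets rock for music genre.
From clue 2, the person who enjoys pottery must be in house 1.
The person in the teal house is in house 2 (clue 8).
From clue 4, the person who enjoys origami must be in house 3.
By clue 4, the person in the blue house is in house 3.
The only hobby still possible for house 2 is yoga.
The only color still possible for house 1 is purple.
So: house 1 = pottery/reggae/volleyball/purple, house 2 = yoga/rock/lacrosse/teal, house 3 = origami/disco/rugby/blue, house 4 = reading/pop/basketball/orange.

origami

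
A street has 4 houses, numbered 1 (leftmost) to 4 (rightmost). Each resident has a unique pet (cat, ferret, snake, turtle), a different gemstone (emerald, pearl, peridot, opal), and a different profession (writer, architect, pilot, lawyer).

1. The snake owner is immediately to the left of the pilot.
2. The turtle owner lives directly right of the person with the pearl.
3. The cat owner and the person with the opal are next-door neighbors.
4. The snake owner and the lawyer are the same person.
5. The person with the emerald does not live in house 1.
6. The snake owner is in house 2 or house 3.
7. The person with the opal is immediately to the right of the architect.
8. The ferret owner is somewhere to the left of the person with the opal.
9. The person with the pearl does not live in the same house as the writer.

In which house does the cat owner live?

3

The snake owner is narrowed to house 2 or 3; consider each.
Placing it in house 3 leads to a contradiction, so it's in house 2.
Clue 1: the pilot is in house 3.
Clue 4: the lawyer is in house 2.
House 4 profession: only writer fits.
From clue 7, the person with the opal must be in house 2.
From clue 8, the ferret owner must be in house 1.
House 1's gemstone must be peridot (nothing else left).
House 4 gemstone: only emerald fits.
So house 1 gets architect for profession.
Clue 2 places the turtle owner in house 4.
From clue 3, the cat owner must be in house 3.
House 3's gemstone must be pearl (nothing else left).
So: house 1 = ferret/peridot/architect, house 2 = snake/opal/lawyer, house 3 = cat/pearl/pilot, house 4 = turtle/emerald/writer.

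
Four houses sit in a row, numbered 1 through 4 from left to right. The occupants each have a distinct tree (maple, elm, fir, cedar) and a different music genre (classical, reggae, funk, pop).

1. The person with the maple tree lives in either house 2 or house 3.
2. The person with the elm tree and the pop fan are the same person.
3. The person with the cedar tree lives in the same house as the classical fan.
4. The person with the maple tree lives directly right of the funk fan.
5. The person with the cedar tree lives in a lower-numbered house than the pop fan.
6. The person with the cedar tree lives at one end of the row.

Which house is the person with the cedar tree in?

The person with the cedar tree is in house 1 (clue 6).
By clue 3, the classical fan is in house 1.
House 2 music genre: only funk fits.
The person with the maple tree is in house 3 (clue 4).
The only tree still possible for house 2 is fir.
The only tree still possible for house 4 is elm.
Clue 2: the pop fan is in house 4.
That leaves reggae as the music genre for house 3.
So: house 1 = cedar/classical, house 2 = fir/funk, house 3 = maple/reggae, house 4 = elm/pop.

1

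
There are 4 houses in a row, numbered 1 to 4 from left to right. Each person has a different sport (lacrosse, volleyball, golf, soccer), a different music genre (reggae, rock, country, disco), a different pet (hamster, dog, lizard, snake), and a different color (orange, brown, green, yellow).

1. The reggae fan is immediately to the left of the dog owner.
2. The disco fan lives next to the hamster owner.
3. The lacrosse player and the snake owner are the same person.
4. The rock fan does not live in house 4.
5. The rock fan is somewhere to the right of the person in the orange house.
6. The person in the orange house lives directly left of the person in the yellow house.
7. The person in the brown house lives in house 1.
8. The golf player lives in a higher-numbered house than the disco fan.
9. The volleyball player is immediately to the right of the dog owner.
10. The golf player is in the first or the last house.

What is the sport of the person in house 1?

lacrosse

By clue 7, the person in the brown house is in house 1.
From clue 10, the golf player must be in house 4.
House 4 music genre: only country fits.
House 4 color: only green fits.
From clue 5, the rock fan must be in house 3.
Clue 6 places the person in the yellow house in house 3.
From clue 9, the dog owner must be in house 2.
House 3 sport: only volleyball fits.
So house 2 gets orange for color.
Clue 1: the reggae fan is in house 1.
Clue 2 places the disco fan in house 2.
The lacrosse player is in house 1 (clue 3).
The snake owner is in house 1 (clue 3).
The only sport still possible for house 2 is soccer.
House 4 pet: only lizard fits.
The only pet still possible for house 3 is hamster.
So: house 1 = lacrosse/reggae/snake/brown, house 2 = soccer/disco/dog/orange, house 3 = volleyball/rock/hamster/yellow, house 4 = golf/country/lizard/green.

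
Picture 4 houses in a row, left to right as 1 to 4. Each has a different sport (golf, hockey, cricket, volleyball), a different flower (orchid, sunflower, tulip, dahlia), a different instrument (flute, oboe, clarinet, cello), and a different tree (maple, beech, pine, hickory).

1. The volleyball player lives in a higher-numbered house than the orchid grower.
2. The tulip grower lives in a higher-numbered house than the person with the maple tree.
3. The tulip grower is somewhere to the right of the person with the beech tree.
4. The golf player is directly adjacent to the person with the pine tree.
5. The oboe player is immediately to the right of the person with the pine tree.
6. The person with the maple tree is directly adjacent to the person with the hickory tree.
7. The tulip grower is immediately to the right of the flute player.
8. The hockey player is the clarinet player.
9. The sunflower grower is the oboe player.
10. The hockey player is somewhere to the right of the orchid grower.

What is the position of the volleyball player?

House 4 tree: only hickory fits.
The person with the maple tree is in house 3 (clue 6).
From clue 2, the tulip grower must be in house 4.
Clue 7 places the flute player in house 3.
The only instrument still possible for house 1 is cello.
House 2's instrument must be oboe (nothing else left).
That leaves clarinet as the instrument for house 4.
By clue 5, the person with the pine tree is in house 1.
The hockey player is in house 4 (clue 8).
Clue 9: the sunflower grower is in house 2.
The only tree still possible for house 2 is beech.
Clue 1: the orchid grower is in house 1.
Clue 4 places the golf player in house 2.
House 1's sport must be cricket (nothing else left).
House 3's sport must be volleyball (nothing else left).
So house 3 gets dahlia for flower.
So: house 1 = cricket/orchid/cello/pine, house 2 = golf/sunflower/oboe/beech, house 3 = volleyball/dahlia/flute/maple, house 4 = hockey/tulip/clarinet/hickory.

3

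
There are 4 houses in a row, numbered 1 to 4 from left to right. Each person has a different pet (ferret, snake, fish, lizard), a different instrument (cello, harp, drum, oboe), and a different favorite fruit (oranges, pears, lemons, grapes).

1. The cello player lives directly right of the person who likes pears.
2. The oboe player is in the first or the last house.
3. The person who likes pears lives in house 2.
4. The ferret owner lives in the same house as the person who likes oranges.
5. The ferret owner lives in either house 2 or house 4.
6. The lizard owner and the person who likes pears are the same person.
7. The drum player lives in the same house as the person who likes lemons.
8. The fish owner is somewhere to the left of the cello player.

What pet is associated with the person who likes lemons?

fish

Clue 3: the person who likes pears is in house 2.
The lizard owner is in house 2 (clue 6).
Clue 1: the cello player is in house 3.
Clue 4 places the person who likes oranges in house 4.
Clue 8 places the fish owner in house 1.
So house 3 gets snake for pet.
The only pet still possible for house 4 is ferret.
So house 2 gets harp for instrument.
From clue 7, the drum player must be in house 1.
From clue 7, the person who likes lemons must be in house 1.
That leaves oboe as the instrument for house 4.
House 3's favorite fruit must be grapes (nothing else left).
So: house 1 = fish/drum/lemons, house 2 = lizard/harp/pears, house 3 = snake/cello/grapes, house 4 = ferret/oboe/oranges.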